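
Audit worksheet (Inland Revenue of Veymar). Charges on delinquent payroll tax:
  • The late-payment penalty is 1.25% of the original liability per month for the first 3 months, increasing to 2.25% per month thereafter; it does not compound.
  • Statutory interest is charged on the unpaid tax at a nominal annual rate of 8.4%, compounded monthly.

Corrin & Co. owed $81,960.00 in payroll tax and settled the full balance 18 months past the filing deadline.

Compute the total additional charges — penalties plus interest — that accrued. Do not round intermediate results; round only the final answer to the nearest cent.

Penalty, months 1–3: 3 × 1.25% × $81,960.00 = $3,073.50
Penalty, months 4–18: 15 × 2.25% × $81,960.00 = $27,661.50
Interest (8.4%/yr ÷ 12 = 0.7%/month): $81,960.00 × ((1 + 0.007)^18 − 1) = $10,964.9679…
Penalties + interest = $30,735.0000 + $10,964.9679… = $41,699.97

$41,699.97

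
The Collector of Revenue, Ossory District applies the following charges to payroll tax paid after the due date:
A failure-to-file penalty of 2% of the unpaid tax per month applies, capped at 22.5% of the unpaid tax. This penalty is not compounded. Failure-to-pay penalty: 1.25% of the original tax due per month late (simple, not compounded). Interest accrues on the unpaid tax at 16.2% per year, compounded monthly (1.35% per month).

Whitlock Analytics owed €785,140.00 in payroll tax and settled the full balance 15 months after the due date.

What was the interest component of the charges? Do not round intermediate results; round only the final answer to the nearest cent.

€174,931.11

Interest: €785,140.00 × ((1 + 0.0135)^15 − 1) = €785,140.00 × 0.2228024… = €174,931.1050…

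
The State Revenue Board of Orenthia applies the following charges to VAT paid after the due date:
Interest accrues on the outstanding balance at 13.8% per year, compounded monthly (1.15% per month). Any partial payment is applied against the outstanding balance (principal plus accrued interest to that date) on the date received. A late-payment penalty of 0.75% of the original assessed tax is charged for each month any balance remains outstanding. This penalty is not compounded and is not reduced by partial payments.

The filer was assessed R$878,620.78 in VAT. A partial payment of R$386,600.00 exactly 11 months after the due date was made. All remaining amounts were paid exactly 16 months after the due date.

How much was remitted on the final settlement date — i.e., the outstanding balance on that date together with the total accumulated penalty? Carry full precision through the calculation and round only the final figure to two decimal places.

R$751,095.59

Balance at month 11: R$878,620.7800 × (1 + 0.0115)^11 = R$996,382.8153…
After R$386,600.00 payment: R$996,382.8153… − R$386,600.00 = R$609,782.8153…
Balance at month 16: R$609,782.8153… × (1 + 0.0115)^5 = R$645,661.0924…
Penalty: 16 × 0.75% × R$878,620.78 = R$105,434.49…
Final settlement = outstanding balance + penalty = R$645,661.0924… + R$105,434.49… = R$751,095.59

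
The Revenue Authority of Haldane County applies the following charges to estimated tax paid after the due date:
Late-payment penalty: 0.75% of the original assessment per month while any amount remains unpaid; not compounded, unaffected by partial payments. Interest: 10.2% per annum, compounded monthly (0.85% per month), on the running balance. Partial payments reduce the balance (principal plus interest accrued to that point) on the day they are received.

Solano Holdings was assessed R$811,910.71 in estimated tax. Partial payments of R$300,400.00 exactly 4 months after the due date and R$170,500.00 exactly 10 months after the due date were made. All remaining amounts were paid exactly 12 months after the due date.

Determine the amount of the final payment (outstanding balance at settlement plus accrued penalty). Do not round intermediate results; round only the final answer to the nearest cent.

R$476,924.82

Balance at month 4: R$811,910.7100 × (1 + 0.0085)^4 = R$839,869.6361…
After R$300,400.00 payment: R$839,869.6361… − R$300,400.00 = R$539,469.6361…
Balance at month 10: R$539,469.6361… × (1 + 0.0085)^6 = R$567,573.9062…
After R$170,500.00 payment: R$567,573.9062… − R$170,500.00 = R$397,073.9062…
Balance at month 12: R$397,073.9062… × (1 + 0.0085)^2 = R$403,852.8512…
Penalty: 12 × 0.75% × R$811,910.71 = R$73,071.96…
Final settlement = outstanding balance + penalty = R$403,852.8512… + R$73,071.96… = R$476,924.82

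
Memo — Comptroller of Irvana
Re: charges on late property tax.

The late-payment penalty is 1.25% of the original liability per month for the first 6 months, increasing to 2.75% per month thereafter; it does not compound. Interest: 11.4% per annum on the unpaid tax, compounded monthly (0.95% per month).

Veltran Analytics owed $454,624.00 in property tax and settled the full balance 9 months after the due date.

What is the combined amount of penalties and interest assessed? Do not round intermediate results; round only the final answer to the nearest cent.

Penalty, months 1–6: 6 × 1.25% × $454,624.00 = $34,096.80
Penalty, months 7–9: 3 × 2.75% × $454,624.00 = $37,506.48
Interest: $454,624.00 × ((1 + 0.0095)^9 − 1) = $454,624.00 × 0.0888221… = $40,380.6382…
Penalties + interest = $71,603.2800 + $40,380.6382… = $111,983.92

$111,983.92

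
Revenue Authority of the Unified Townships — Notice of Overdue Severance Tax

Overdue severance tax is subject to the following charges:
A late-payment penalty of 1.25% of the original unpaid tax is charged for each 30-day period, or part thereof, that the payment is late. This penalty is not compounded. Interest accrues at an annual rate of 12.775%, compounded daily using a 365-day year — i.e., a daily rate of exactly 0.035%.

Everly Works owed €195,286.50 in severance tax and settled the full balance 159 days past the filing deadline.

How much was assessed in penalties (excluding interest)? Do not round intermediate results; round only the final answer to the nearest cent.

Penalty periods: ⌈159/30⌉ = 6; penalty = 6 × 1.25% × €195,286.50 = €14,646.49…

€14,646.49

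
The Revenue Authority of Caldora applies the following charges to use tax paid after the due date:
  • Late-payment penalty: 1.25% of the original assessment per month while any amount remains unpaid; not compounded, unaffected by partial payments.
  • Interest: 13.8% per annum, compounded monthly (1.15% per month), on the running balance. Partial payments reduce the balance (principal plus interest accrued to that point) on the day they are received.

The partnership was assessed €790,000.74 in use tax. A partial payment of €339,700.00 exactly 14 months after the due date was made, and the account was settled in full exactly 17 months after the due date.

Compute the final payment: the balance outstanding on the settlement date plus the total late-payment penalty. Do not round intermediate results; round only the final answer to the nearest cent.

Balance at month 14: €790,000.7400 × (1 + 0.0115)^14 = €927,149.8184…
After €339,700.00 payment: €927,149.8184… − €339,700.00 = €587,449.8184…
Balance at month 17: €587,449.8184… × (1 + 0.0115)^3 = €607,950.8013…
Penalty: 17 × 1.25% × €790,000.74 = €167,875.16…
Final settlement = outstanding balance + penalty = €607,950.8013… + €167,875.16… = €775,825.96

€775,825.96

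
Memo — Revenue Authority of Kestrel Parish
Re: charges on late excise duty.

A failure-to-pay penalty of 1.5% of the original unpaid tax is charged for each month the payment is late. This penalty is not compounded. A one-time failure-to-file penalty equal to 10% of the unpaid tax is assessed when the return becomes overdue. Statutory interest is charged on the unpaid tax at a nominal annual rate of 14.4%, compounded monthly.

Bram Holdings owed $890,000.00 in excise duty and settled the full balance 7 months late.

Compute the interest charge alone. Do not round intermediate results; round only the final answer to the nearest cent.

$77,505.84

Interest (14.4%/yr ÷ 12 = 1.2%/month): $890,000.00 × ((1 + 0.012)^7 − 1) = $77,505.8378…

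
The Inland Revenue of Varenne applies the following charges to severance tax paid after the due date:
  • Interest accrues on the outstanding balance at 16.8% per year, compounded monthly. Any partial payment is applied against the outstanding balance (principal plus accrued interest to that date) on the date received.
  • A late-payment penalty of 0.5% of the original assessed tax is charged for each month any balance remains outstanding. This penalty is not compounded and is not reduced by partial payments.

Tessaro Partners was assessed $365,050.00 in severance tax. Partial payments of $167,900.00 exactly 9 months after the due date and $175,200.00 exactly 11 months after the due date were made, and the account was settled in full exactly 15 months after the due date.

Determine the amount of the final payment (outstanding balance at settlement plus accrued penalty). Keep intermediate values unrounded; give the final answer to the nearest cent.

$109,351.79

Monthly rate = 16.8% ÷ 12 = 1.4%
Balance at month 9: $365,050.0000 × (1 + 0.014)^9 = $413,708.0273…
After $167,900.00 payment: $413,708.0273… − $167,900.00 = $245,808.0273…
Balance at month 11: $245,808.0273… × (1 + 0.014)^2 = $252,738.8305…
After $175,200.00 payment: $252,738.8305… − $175,200.00 = $77,538.8305…
Balance at month 15: $77,538.8305… × (1 + 0.014)^4 = $81,973.0447…
Penalty: 15 × 0.5% × $365,050.00 = $27,378.75
Final settlement = outstanding balance + penalty = $81,973.0447… + $27,378.75 = $109,351.79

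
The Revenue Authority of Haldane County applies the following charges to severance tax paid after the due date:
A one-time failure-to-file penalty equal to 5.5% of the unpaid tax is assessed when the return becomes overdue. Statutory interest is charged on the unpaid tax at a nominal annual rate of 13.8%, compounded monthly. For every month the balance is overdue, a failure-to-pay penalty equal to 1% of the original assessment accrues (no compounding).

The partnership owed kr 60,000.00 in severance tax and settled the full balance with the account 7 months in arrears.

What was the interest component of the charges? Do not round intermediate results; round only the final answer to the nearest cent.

Interest (13.8%/yr ÷ 12 = 1.15%/month): kr 60,000.00 × ((1 + 0.0115)^7 − 1) = kr 4,999.8658…

kr 4,999.87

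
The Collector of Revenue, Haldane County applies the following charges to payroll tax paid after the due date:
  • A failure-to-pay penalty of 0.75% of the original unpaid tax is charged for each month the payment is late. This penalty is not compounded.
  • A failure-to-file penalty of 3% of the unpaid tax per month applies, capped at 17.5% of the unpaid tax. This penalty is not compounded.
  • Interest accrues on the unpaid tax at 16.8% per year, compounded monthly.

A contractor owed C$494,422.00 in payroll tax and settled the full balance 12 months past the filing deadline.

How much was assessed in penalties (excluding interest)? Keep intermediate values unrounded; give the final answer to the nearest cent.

C$131,021.83

Failure-to-file: 12 × 3% × C$494,422.00 = C$177,991.92, capped at 17.5% × C$494,422.00 = C$86,523.85
Failure-to-pay penalty: 12 × 0.75% × C$494,422.00 = C$44,497.98
Total penalty = C$86,523.85 + C$44,497.98 = C$131,021.83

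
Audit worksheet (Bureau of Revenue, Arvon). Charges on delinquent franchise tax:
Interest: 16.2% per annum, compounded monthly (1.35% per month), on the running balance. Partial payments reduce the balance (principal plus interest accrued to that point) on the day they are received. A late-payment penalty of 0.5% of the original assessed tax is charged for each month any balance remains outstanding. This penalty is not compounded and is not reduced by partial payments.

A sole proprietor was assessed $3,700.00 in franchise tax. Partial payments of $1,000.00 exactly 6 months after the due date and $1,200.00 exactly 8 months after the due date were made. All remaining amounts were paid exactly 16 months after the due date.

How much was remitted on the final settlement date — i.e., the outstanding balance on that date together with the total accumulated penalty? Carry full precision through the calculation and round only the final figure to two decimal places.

Balance at month 6: $3,700.0000 × (1 + 0.0135)^6 = $4,009.9988…
After $1,000.00 payment: $4,009.9988… − $1,000.00 = $3,009.9988…
Balance at month 8: $3,009.9988… × (1 + 0.0135)^2 = $3,091.8173…
After $1,200.00 payment: $3,091.8173… − $1,200.00 = $1,891.8173…
Balance at month 16: $1,891.8173… × (1 + 0.0135)^8 = $2,106.0527…
Penalty: 16 × 0.5% × $3,700.00 = $296.00
Final settlement = outstanding balance + penalty = $2,106.0527… + $296.00 = $2,402.05

$2,402.05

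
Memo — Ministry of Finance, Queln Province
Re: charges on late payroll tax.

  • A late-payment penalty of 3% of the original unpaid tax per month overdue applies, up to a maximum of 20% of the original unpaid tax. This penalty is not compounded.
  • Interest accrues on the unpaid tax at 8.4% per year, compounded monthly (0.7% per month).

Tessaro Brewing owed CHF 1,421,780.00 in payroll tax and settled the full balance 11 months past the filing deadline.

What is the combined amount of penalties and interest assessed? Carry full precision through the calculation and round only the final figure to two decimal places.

Penalty (uncapped): 11 × 3% × CHF 1,421,780.00 = CHF 469,187.40; cap = 20% × CHF 1,421,780.00 = CHF 284,356.00 → penalty = CHF 284,356.00
Interest: CHF 1,421,780.00 × ((1 + 0.007)^11 − 1) = CHF 1,421,780.00 × 0.0797524… = CHF 113,390.3604…
Penalties + interest = CHF 284,356.0000 + CHF 113,390.3604… = CHF 397,746.36

CHF 397,746.36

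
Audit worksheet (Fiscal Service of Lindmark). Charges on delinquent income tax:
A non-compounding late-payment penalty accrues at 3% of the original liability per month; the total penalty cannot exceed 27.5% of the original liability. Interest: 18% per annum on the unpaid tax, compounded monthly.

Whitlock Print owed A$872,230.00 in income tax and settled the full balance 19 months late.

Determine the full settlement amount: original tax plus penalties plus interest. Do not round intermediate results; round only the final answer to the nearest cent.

Penalty (uncapped): 19 × 3% × A$872,230.00 = A$497,171.10; cap = 27.5% × A$872,230.00 = A$239,863.25 → penalty = A$239,863.25
Interest (18%/yr ÷ 12 = 1.5%/month): A$872,230.00 × ((1 + 0.015)^19 − 1) = A$285,176.2486…
Total = A$872,230.00 + A$239,863.2500 + A$285,176.2486… = A$1,397,269.50

A$1,397,269.50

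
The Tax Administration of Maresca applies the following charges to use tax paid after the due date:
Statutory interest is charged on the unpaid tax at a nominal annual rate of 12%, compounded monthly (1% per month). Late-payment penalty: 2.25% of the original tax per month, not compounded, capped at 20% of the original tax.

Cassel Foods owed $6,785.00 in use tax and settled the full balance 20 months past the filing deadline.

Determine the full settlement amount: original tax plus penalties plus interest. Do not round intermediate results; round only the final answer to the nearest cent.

$9,635.99

Penalty (uncapped): 20 × 2.25% × $6,785.00 = $3,053.25; cap = 20% × $6,785.00 = $1,357.00 → penalty = $1,357.00
Interest: $6,785.00 × ((1 + 0.01)^20 − 1) = $6,785.00 × 0.2201900… = $1,493.9894…
Total = $6,785.00 + $1,357.0000 + $1,493.9894… = $9,635.99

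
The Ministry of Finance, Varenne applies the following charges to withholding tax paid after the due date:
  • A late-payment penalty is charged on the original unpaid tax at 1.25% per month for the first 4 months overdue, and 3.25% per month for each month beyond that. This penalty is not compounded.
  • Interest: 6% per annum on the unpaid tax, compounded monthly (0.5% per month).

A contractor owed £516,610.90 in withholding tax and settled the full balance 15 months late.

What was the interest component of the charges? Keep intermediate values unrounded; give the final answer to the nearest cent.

£40,131.75

Interest: £516,610.90 × ((1 + 0.005)^15 − 1) = £516,610.90 × 0.0776827… = £40,131.7490…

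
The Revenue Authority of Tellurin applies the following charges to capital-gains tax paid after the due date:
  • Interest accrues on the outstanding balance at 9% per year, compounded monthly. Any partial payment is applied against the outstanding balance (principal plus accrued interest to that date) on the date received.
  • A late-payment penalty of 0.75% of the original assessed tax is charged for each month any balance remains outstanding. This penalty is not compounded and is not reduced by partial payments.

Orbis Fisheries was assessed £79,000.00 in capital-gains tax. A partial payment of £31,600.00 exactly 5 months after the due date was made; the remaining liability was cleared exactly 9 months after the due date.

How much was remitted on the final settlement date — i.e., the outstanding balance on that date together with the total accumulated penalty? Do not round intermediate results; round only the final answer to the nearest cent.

Monthly rate = 9% ÷ 12 = 0.75%
Balance at month 5: £79,000.0000 × (1 + 0.0075)^5 = £82,007.2720…
After £31,600.00 payment: £82,007.2720… − £31,600.00 = £50,407.2720…
Balance at month 9: £50,407.2720… × (1 + 0.0075)^4 = £51,936.5879…
Penalty: 9 × 0.75% × £79,000.00 = £5,332.50
Final settlement = outstanding balance + penalty = £51,936.5879… + £5,332.50 = £57,269.09

£57,269.09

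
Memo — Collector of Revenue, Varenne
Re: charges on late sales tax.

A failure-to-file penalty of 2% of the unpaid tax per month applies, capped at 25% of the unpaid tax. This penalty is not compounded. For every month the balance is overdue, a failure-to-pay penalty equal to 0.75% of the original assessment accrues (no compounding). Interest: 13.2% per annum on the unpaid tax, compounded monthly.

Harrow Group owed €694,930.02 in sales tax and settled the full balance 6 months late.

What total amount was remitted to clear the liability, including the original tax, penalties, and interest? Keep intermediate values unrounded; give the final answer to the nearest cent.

Failure-to-file: 6 × 2% × €694,930.02 = €83,391.60… (under the 25% cap)
Failure-to-pay penalty = 0.75% × €694,930.02 × 6 mo = €31,271.85…
Interest (13.2%/yr ÷ 12 = 1.1%/month): €694,930.02 × ((1 + 0.011)^6 − 1) = €47,145.3316…
Total = €694,930.02 + €114,663.4533 + €47,145.3316… = €856,738.80

€856,738.80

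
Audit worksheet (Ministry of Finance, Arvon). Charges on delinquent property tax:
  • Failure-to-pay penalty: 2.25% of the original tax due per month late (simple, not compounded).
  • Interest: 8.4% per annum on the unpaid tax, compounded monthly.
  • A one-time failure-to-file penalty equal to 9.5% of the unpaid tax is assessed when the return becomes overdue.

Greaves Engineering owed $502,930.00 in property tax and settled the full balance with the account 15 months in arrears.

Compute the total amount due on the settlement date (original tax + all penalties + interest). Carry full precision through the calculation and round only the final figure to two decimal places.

$775,922.61

Failure-to-file penalty: 9.5% × $502,930.00 = $47,778.35
Failure-to-pay penalty: 15 × 2.25% × $502,930.00 = $169,738.88…
Interest (8.4%/yr ÷ 12 = 0.7%/month): $502,930.00 × ((1 + 0.007)^15 − 1) = $55,475.3886…
Total = $502,930.00 + $217,517.2250 + $55,475.3886… = $775,922.61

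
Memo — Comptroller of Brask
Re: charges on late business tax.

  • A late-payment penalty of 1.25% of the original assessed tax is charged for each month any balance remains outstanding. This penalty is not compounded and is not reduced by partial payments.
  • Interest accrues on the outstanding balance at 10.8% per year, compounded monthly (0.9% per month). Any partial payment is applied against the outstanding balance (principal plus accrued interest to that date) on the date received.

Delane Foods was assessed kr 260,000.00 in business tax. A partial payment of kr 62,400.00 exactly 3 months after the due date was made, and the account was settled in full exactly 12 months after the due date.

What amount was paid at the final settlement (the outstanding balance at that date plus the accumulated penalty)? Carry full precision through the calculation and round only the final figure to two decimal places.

Balance at month 3: kr 260,000.0000 × (1 + 0.009)^3 = kr 267,083.3695…
After kr 62,400.00 payment: kr 267,083.3695… − kr 62,400.00 = kr 204,683.3695…
Balance at month 12: kr 204,683.3695… × (1 + 0.009)^9 = kr 221,872.2839…
Penalty: 12 × 1.25% × kr 260,000.00 = kr 39,000.00
Final settlement = outstanding balance + penalty = kr 221,872.2839… + kr 39,000.00 = kr 260,872.28

kr 260,872.28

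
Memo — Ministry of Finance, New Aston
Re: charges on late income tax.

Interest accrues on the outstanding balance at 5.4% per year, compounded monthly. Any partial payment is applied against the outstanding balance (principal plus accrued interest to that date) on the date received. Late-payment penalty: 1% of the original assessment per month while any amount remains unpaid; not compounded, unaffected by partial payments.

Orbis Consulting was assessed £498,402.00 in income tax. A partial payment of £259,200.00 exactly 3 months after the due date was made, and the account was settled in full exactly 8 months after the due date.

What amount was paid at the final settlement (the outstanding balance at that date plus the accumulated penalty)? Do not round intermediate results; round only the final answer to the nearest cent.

£291,417.06

Monthly rate = 5.4% ÷ 12 = 0.45%
Balance at month 3: £498,402.0000 × (1 + 0.0045)^3 = £505,160.7503…
After £259,200.00 payment: £505,160.7503… − £259,200.00 = £245,960.7503…
Balance at month 8: £245,960.7503… × (1 + 0.0045)^5 = £251,544.8989…
Penalty: 8 × 1% × £498,402.00 = £39,872.16
Final settlement = outstanding balance + penalty = £251,544.8989… + £39,872.16 = £291,417.06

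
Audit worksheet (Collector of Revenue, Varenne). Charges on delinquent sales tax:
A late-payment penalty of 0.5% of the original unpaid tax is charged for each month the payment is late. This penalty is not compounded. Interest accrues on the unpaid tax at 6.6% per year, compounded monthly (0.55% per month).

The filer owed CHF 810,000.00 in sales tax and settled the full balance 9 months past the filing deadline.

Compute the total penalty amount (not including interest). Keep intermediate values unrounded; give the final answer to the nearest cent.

Late-payment penalty = 0.5% × CHF 810,000.00 × 9 mo = CHF 36,450.00

CHF 36,450.00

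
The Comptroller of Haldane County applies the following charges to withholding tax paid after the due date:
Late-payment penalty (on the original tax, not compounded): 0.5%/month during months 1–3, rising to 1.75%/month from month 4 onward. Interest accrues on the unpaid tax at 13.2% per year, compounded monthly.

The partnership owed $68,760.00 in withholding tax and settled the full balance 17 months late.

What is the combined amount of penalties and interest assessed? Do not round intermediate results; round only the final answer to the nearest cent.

Penalty, months 1–3: 3 × 0.5% × $68,760.00 = $1,031.40
Penalty, months 4–17: 14 × 1.75% × $68,760.00 = $16,846.20
Interest (13.2%/yr ÷ 12 = 1.1%/month): $68,760.00 × ((1 + 0.011)^17 − 1) = $14,054.3339…
Penalties + interest = $17,877.6000 + $14,054.3339… = $31,931.93

$31,931.93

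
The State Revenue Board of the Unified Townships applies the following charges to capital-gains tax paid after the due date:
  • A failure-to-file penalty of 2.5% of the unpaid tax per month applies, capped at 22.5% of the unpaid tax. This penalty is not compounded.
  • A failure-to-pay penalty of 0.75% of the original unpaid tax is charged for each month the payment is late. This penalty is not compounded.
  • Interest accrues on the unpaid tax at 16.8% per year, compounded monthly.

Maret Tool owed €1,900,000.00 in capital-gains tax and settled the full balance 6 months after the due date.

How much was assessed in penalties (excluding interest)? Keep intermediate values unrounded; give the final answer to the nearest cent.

Failure-to-file: 6 × 2.5% × €1,900,000.00 = €285,000.00 (under the 22.5% cap)
Failure-to-pay penalty: 6 × 0.75% × €1,900,000.00 = €85,500.00
Total penalty = €285,000.00 + €85,500.00 = €370,500.00

€370,500.00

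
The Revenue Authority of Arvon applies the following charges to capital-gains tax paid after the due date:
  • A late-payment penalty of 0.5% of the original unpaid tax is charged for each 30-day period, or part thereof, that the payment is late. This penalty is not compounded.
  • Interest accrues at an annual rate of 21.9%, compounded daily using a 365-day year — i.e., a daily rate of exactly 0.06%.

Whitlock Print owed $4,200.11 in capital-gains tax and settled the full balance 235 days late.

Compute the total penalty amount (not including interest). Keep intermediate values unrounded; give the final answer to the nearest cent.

Penalty periods: ⌈235/30⌉ = 8; penalty = 8 × 0.5% × $4,200.11 = $168.00…

$168.00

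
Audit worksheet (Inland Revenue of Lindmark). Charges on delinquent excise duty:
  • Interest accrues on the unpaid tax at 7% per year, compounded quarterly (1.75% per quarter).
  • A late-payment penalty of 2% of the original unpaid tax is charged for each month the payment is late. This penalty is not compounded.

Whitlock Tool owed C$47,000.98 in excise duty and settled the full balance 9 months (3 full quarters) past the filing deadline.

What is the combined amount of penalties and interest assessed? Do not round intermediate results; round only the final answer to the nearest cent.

Late-payment penalty: 9 × 2% × C$47,000.98 = C$8,460.18…
Interest: C$47,000.98 × ((1 + 0.0175)^3 − 1) = C$47,000.98 × 0.0534241… = C$2,510.9855…
Penalties + interest = C$8,460.1764 + C$2,510.9855… = C$10,971.16

C$10,971.16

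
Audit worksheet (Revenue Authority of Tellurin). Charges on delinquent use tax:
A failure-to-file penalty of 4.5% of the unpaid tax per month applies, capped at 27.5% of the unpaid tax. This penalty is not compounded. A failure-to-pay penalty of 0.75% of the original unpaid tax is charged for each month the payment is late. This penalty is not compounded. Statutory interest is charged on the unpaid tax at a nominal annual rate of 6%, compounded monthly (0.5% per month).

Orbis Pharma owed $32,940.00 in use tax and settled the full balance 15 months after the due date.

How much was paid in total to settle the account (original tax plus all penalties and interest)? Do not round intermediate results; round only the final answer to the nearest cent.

Failure-to-file: 15 × 4.5% × $32,940.00 = $22,234.50, capped at 27.5% × $32,940.00 = $9,058.50
Failure-to-pay penalty = 0.75% × $32,940.00 × 15 mo = $3,705.75
Interest: $32,940.00 × ((1 + 0.005)^15 − 1) = $32,940.00 × 0.0776827… = $2,558.8694…
Total = $32,940.00 + $12,764.2500 + $2,558.8694… = $48,263.12

$48,263.12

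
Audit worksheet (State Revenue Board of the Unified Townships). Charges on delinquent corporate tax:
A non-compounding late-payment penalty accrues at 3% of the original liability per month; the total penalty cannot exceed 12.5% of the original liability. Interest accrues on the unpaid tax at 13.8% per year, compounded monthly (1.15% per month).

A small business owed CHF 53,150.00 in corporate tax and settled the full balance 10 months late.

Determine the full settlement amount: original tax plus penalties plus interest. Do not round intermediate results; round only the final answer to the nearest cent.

CHF 66,232.21

Penalty (uncapped): 10 × 3% × CHF 53,150.00 = CHF 15,945.00; cap = 12.5% × CHF 53,150.00 = CHF 6,643.75 → penalty = CHF 6,643.75
Interest: CHF 53,150.00 × ((1 + 0.0115)^10 − 1) = CHF 53,150.00 × 0.1211375… = CHF 6,438.4570…
Total = CHF 53,150.00 + CHF 6,643.7500 + CHF 6,438.4570… = CHF 66,232.21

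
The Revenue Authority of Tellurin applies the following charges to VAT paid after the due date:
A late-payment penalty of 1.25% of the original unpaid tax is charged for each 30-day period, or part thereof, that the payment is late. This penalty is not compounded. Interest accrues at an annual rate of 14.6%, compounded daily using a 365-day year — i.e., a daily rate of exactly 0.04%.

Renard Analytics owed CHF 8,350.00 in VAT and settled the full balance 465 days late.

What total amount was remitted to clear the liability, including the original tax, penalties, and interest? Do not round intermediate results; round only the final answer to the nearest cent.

Penalty periods: ⌈465/30⌉ = 16; penalty = 16 × 1.25% × CHF 8,350.00 = CHF 1,670.00
Interest: CHF 8,350.00 × ((1 + 0.0004)^465 − 1) = CHF 8,350.00 × 0.20437747… = CHF 1,706.5519…
Total = CHF 8,350.00 + CHF 1,670.0000 + CHF 1,706.5519… = CHF 11,726.55

CHF 11,726.55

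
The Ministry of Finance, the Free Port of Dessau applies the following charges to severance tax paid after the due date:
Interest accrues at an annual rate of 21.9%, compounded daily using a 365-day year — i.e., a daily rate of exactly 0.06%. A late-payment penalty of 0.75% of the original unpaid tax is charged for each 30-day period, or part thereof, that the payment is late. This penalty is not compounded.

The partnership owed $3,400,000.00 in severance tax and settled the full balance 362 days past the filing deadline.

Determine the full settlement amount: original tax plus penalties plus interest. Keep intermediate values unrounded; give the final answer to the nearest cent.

$4,556,039.66

Penalty periods: ⌈362/30⌉ = 13; penalty = 13 × 0.75% × $3,400,000.00 = $331,500.00
Interest: $3,400,000.00 × ((1 + 0.0006)^362 − 1) = $3,400,000.00 × 0.24251166… = $824,539.6558…
Total = $3,400,000.00 + $331,500.0000 + $824,539.6558… = $4,556,039.66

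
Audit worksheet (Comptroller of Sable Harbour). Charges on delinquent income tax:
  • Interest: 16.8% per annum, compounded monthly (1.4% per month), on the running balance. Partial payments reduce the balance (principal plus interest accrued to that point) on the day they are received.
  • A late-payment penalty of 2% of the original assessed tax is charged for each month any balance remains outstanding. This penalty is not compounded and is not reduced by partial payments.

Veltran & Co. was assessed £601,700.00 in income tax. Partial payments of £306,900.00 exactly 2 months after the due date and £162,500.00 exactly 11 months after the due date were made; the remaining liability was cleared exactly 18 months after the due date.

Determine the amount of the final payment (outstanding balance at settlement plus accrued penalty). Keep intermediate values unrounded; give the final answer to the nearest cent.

Balance at month 2: £601,700.0000 × (1 + 0.014)^2 = £618,665.5332
After £306,900.00 payment: £618,665.5332 − £306,900.00 = £311,765.5332
Balance at month 11: £311,765.5332 × (1 + 0.014)^9 = £353,321.1991…
After £162,500.00 payment: £353,321.1991… − £162,500.00 = £190,821.1991…
Balance at month 18: £190,821.1991… × (1 + 0.014)^7 = £210,325.6819…
Penalty: 18 × 2% × £601,700.00 = £216,612.00
Final settlement = outstanding balance + penalty = £210,325.6819… + £216,612.00 = £426,937.68

£426,937.68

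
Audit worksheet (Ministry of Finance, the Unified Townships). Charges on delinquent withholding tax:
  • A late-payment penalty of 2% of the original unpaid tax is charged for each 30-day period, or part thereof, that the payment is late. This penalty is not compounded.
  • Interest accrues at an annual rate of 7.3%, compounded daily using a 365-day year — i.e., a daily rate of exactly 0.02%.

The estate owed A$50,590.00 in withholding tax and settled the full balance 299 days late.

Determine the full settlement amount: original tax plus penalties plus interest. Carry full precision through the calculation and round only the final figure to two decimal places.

Penalty periods: ⌈299/30⌉ = 10; penalty = 10 × 2% × A$50,590.00 = A$10,118.00
Interest: A$50,590.00 × ((1 + 0.0002)^299 − 1) = A$50,590.00 × 0.06161785… = A$3,117.2472…
Total = A$50,590.00 + A$10,118.0000 + A$3,117.2472… = A$63,825.25

A$63,825.25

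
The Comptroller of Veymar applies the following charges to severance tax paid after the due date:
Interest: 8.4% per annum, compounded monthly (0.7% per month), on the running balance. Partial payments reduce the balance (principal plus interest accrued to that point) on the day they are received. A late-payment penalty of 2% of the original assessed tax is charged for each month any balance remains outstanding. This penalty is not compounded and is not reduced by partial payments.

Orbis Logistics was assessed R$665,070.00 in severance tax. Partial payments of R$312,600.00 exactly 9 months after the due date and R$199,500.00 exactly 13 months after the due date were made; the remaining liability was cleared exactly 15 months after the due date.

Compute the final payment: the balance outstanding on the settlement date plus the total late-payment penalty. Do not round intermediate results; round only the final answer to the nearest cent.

R$409,687.25

Balance at month 9: R$665,070.0000 × (1 + 0.007)^9 = R$708,161.9581…
After R$312,600.00 payment: R$708,161.9581… − R$312,600.00 = R$395,561.9581…
Balance at month 13: R$395,561.9581… × (1 + 0.007)^4 = R$406,754.5318…
After R$199,500.00 payment: R$406,754.5318… − R$199,500.00 = R$207,254.5318…
Balance at month 15: R$207,254.5318… × (1 + 0.007)^2 = R$210,166.2507…
Penalty: 15 × 2% × R$665,070.00 = R$199,521.00
Final settlement = outstanding balance + penalty = R$210,166.2507… + R$199,521.00 = R$409,687.25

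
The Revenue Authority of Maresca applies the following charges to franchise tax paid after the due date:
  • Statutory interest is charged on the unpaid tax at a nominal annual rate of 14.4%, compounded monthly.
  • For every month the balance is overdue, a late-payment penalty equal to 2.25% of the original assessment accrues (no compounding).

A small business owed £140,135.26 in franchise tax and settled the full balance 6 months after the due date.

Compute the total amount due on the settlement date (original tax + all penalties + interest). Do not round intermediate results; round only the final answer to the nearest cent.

£169,450.84

Late-payment penalty: 6 × 2.25% × £140,135.26 = £18,918.26…
Interest (14.4%/yr ÷ 12 = 1.2%/month): £140,135.26 × ((1 + 0.012)^6 − 1) = £10,397.3178…
Total = £140,135.26 + £18,918.2601 + £10,397.3178… = £169,450.84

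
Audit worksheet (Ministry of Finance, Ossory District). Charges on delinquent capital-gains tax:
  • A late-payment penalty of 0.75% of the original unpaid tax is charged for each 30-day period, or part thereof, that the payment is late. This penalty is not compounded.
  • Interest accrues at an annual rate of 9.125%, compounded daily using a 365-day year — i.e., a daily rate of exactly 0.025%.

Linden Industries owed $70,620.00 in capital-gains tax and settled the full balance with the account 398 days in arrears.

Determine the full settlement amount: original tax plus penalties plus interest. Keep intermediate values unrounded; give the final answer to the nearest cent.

Penalty periods: ⌈398/30⌉ = 14; penalty = 14 × 0.75% × $70,620.00 = $7,415.10
Interest: $70,620.00 × ((1 + 0.00025)^398 − 1) = $70,620.00 × 0.10460473… = $7,387.1863…
Total = $70,620.00 + $7,415.1000 + $7,387.1863… = $85,422.29

$85,422.29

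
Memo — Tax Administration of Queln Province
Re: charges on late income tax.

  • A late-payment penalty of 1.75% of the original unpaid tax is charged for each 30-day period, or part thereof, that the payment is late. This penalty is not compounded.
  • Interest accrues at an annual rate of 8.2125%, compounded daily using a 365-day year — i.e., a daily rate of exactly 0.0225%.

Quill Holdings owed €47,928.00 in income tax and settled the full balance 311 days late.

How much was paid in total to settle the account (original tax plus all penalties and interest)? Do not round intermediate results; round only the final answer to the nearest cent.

Penalty periods: ⌈311/30⌉ = 11; penalty = 11 × 1.75% × €47,928.00 = €9,226.14
Interest: €47,928.00 × ((1 + 0.000225)^311 − 1) = €47,928.00 × 0.07247293… = €3,473.4825…
Total = €47,928.00 + €9,226.1400 + €3,473.4825… = €60,627.62

€60,627.62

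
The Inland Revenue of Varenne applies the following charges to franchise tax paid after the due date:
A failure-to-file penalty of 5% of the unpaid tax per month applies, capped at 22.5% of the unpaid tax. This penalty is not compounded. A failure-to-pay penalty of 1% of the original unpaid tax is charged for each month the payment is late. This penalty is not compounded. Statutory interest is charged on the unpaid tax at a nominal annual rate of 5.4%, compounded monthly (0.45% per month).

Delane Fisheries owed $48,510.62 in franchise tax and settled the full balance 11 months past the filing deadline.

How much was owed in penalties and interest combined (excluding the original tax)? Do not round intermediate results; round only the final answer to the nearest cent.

Failure-to-file: 11 × 5% × $48,510.62 = $26,680.84…, capped at 22.5% × $48,510.62 = $10,914.89…
Failure-to-pay penalty: 11 × 1% × $48,510.62 = $5,336.17…
Interest: $48,510.62 × ((1 + 0.0045)^11 − 1) = $48,510.62 × 0.0506289… = $2,456.0404…
Penalties + interest = $16,251.0577 + $2,456.0404… = $18,707.10

$18,707.10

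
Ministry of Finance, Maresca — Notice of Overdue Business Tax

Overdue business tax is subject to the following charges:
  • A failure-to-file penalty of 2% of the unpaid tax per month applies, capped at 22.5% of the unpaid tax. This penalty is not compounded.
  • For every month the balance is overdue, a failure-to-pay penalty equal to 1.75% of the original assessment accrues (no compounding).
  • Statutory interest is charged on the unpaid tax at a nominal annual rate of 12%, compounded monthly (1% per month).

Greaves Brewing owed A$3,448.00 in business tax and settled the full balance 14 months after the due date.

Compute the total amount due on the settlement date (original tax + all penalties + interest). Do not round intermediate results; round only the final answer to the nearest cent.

A$5,583.95

Failure-to-file: 14 × 2% × A$3,448.00 = A$965.44, capped at 22.5% × A$3,448.00 = A$775.80
Failure-to-pay penalty = 1.75% × A$3,448.00 × 14 mo = A$844.76
Interest: A$3,448.00 × ((1 + 0.01)^14 − 1) = A$3,448.00 × 0.1494742… = A$515.3871…
Total = A$3,448.00 + A$1,620.5600 + A$515.3871… = A$5,583.95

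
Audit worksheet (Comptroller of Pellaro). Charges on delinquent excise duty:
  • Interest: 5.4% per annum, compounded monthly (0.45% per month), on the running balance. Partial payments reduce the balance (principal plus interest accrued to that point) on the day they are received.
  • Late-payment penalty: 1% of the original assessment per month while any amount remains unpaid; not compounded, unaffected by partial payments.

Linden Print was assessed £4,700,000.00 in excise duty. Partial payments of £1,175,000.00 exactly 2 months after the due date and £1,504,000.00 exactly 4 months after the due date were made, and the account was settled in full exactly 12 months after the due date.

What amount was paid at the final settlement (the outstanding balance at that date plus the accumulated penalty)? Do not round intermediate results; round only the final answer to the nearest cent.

£2,736,213.58

Balance at month 2: £4,700,000.0000 × (1 + 0.0045)^2 = £4,742,395.1750
After £1,175,000.00 payment: £4,742,395.1750 − £1,175,000.00 = £3,567,395.1750
Balance at month 4: £3,567,395.1750 × (1 + 0.0045)^2 = £3,599,573.9713…
After £1,504,000.00 payment: £3,599,573.9713… − £1,504,000.00 = £2,095,573.9713…
Balance at month 12: £2,095,573.9713… × (1 + 0.0045)^8 = £2,172,213.5788…
Penalty: 12 × 1% × £4,700,000.00 = £564,000.00
Final settlement = outstanding balance + penalty = £2,172,213.5788… + £564,000.00 = £2,736,213.58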